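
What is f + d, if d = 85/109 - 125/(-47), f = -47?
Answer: -223161/5123 ≈ -43.561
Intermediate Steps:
d = 17620/5123 (d = 85*(1/109) - 125*(-1/47) = 85/109 + 125/47 = 17620/5123 ≈ 3.4394)
f + d = -47 + 17620/5123 = -223161/5123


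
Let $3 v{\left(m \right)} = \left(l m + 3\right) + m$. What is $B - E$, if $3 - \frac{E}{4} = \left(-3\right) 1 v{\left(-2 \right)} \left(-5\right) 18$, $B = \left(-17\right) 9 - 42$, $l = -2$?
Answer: $1593$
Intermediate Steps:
$v{\left(m \right)} = 1 - \frac{m}{3}$ ($v{\left(m \right)} = \frac{\left(- 2 m + 3\right) + m}{3} = \frac{\left(3 - 2 m\right) + m}{3} = \frac{3 - m}{3} = 1 - \frac{m}{3}$)
$B = -195$ ($B = -153 - 42 = -195$)
$E = -1788$ ($E = 12 - 4 \left(-3\right) 1 \left(1 - - \frac{2}{3}\right) \left(-5\right) 18 = 12 - 4 - 3 \left(1 + \frac{2}{3}\right) \left(-5\right) 18 = 12 - 4 \left(-3\right) \frac{5}{3} \left(-5\right) 18 = 12 - 4 \left(-5\right) \left(-5\right) 18 = 12 - 4 \cdot 25 \cdot 18 = 12 - 1800 = -1788$)
$B - E = -195 - -1788 = -195 + 1788 = 1593$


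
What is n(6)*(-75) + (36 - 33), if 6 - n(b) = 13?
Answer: 528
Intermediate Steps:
n(b) = -7 (n(b) = 6 - 1*13 = 6 - 13 = -7)
n(6)*(-75) + (36 - 33) = -7*(-75) + (36 - 33) = 525 + 3 = 528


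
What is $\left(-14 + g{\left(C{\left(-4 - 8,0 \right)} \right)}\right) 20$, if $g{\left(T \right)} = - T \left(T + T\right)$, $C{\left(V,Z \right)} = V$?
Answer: $-6040$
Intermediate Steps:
$g{\left(T \right)} = - 2 T^{2}$ ($g{\left(T \right)} = - T 2 T = - 2 T^{2}$)
$\left(-14 + g{\left(C{\left(-4 - 8,0 \right)} \right)}\right) 20 = \left(-14 - 2 \left(-4 - 8\right)^{2}\right) 20 = \left(-14 - 2 \left(-12\right)^{2}\right) 20 = \left(-14 - 288\right) 20 = \left(-302\right) 20 = -6040$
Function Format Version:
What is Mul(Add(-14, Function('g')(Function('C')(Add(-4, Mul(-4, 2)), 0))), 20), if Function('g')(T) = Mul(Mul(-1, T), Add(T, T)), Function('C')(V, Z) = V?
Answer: -6040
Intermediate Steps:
Function('g')(T) = Mul(-2, Pow(T, 2)) (Function('g')(T) = Mul(Mul(-1, T), Mul(2, T)) = Mul(-2, Pow(T, 2)))
Mul(Add(-14, Function('g')(Function('C')(Add(-4, Mul(-4, 2)), 0))), 20) = Mul(Add(-14, Mul(-2, Pow(Add(-4, Mul(-4, 2)), 2))), 20) = Mul(Add(-14, Mul(-2, Pow(Add(-4, -8), 2))), 20) = Mul(Add(-14, Mul(-2, Pow(-12, 2))), 20) = Mul(Add(-14, Mul(-2, 144)), 20) = Mul(Add(-14, -288), 20) = Mul(-302, 20) = -6040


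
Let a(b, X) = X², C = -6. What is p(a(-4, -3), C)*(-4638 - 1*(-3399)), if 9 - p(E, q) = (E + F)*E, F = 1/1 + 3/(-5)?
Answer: 468342/5 ≈ 93668.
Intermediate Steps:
F = ⅖ (F = 1*1 + 3*(-⅕) = 1 - ⅗ = ⅖ ≈ 0.40000)
p(E, q) = 9 - E*(⅖ + E) (p(E, q) = 9 - (E + ⅖)*E = 9 - (⅖ + E)*E = 9 - E*(⅖ + E))
p(a(-4, -3), C)*(-4638 - 1*(-3399)) = (9 - ((-3)²)² - ⅖*(-3)²)*(-4638 - 1*(-3399)) = (9 - 1*9² - ⅖*9)*(-4638 + 3399) = (9 - 1*81 - 18/5)*(-1239) = (9 - 81 - 18/5)*(-1239) = -378/5*(-1239) = 468342/5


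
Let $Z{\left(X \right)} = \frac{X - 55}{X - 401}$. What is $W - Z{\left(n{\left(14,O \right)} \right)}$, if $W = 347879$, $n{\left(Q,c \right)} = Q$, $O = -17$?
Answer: $\frac{134629132}{387} \approx 3.4788 \cdot 10^{5}$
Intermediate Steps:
$Z{\left(X \right)} = \frac{-55 + X}{-401 + X}$
$W - Z{\left(n{\left(14,O \right)} \right)} = 347879 - \frac{-55 + 14}{-401 + 14} = 347879 - \frac{1}{-387} \left(-41\right) = 347879 - \left(- \frac{1}{387}\right) \left(-41\right) = 347879 - \frac{41}{387} = \frac{134629132}{387}$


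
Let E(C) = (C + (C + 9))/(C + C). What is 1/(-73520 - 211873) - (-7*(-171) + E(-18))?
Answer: -1367317867/1141572 ≈ -1197.8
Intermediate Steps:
E(C) = (9 + 2*C)/(2*C) (E(C) = (C + (9 + C))/((2*C)) = (9 + 2*C)*(1/(2*C)) = (9 + 2*C)/(2*C))
1/(-73520 - 211873) - (-7*(-171) + E(-18)) = 1/(-73520 - 211873) - (-7*(-171) + (9/2 - 18)/(-18)) = 1/(-285393) - (1197 - 1/18*(-27/2)) = -1/285393 - (1197 + ¾) = -1/285393 - 1*4791/4 = -1/285393 - 4791/4 = -1367317867/1141572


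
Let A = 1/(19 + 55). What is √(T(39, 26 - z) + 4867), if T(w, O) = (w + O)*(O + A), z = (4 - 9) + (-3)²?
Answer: √34004998/74 ≈ 78.802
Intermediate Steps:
A = 1/74 ≈ 0.013514
z = 4 (z = -5 + 9 = 4)
T(w, O) = (1/74 + O)*(O + w) (T(w, O) = (w + O)*(O + 1/74) = (O + w)*(1/74 + O) = (1/74 + O)*(O + w))
√(T(39, 26 - z) + 4867) = √(((26 - 1*4)² + (26 - 1*4)/74 + (1/74)*39 + (26 - 1*4)*39) + 4867) = √(((26 - 4)² + (26 - 4)/74 + 39/74 + (26 - 4)*39) + 4867) = √((22² + (1/74)*22 + 39/74 + 22*39) + 4867) = √((484 + 11/37 + 39/74 + 858) + 4867) = √(99369/74 + 4867) = √(459527/74) = √34004998/74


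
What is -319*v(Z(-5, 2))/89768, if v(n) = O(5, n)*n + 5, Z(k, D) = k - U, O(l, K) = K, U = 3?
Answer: -22011/89768 ≈ -0.24520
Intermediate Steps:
Z(k, D) = -3 + k (Z(k, D) = k - 1*3 = k - 3 = -3 + k)
v(n) = 5 + n**2 (v(n) = n*n + 5 = n**2 + 5 = 5 + n**2)
-319*v(Z(-5, 2))/89768 = -319*(5 + (-3 - 5)**2)/89768 = -319*(5 + (-8)**2)*(1/89768) = -319*(5 + 64)*(1/89768) = -319*69*(1/89768) = -22011*1/89768 = -22011/89768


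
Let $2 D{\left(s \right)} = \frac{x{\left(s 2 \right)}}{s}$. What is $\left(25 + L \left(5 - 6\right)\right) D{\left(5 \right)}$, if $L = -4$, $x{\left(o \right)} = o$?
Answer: $29$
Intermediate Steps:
$D{\left(s \right)} = 1$ ($D{\left(s \right)} = \frac{s 2 \frac{1}{s}}{2} = \frac{2 s \frac{1}{s}}{2} = \frac{1}{2} \cdot 2 = 1$)
$\left(25 + L \left(5 - 6\right)\right) D{\left(5 \right)} = \left(25 - 4 \left(5 - 6\right)\right) 1 = \left(25 - -4\right) 1 = \left(25 + 4\right) 1 = 29 \cdot 1 = 29$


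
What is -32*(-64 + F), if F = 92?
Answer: -896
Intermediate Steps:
-32*(-64 + F) = -32*(-64 + 92) = -32*28 = -896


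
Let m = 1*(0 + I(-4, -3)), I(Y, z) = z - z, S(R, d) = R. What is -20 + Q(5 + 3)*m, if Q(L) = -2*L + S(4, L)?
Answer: -20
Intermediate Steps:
I(Y, z) = 0
Q(L) = 4 - 2*L (Q(L) = -2*L + 4 = 4 - 2*L)
m = 0 (m = 1*(0 + 0) = 1*0 = 0)
-20 + Q(5 + 3)*m = -20 + (4 - 2*(5 + 3))*0 = -20 + (4 - 2*8)*0 = -20 + (4 - 16)*0 = -20 - 12*0 = -20 + 0 = -20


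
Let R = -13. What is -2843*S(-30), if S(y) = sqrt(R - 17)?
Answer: -2843*I*sqrt(30) ≈ -15572.0*I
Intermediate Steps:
S(y) = I*sqrt(30) (S(y) = sqrt(-13 - 17) = sqrt(-30) = I*sqrt(30))
-2843*S(-30) = -2843*I*sqrt(30)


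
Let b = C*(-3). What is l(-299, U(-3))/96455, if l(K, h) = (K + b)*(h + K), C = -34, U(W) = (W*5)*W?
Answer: 50038/96455 ≈ 0.51877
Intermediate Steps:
U(W) = 5*W² (U(W) = (5*W)*W = 5*W²)
b = 102 (b = -34*(-3) = 102)
l(K, h) = (102 + K)*(K + h) (l(K, h) = (K + 102)*(h + K) = (102 + K)*(K + h))
l(-299, U(-3))/96455 = ((-299)² + 102*(-299) + 102*(5*(-3)²) - 1495*(-3)²)/96455 = (89401 - 30498 + 102*(5*9) - 1495*9)*(1/96455) = (89401 - 30498 + 102*45 - 299*45)*(1/96455) = (89401 - 30498 + 4590 - 13455)*(1/96455) = 50038*(1/96455) = 50038/96455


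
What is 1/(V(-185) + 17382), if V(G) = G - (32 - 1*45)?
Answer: 1/17210 ≈ 5.8106e-5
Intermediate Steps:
V(G) = 13 + G (V(G) = G - (32 - 45) = G - 1*(-13) = G + 13 = 13 + G)
1/(V(-185) + 17382) = 1/((13 - 185) + 17382) = 1/(-172 + 17382) = 1/17210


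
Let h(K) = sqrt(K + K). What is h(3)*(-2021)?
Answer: -2021*sqrt(6) ≈ -4950.4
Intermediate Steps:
h(K) = sqrt(2)*sqrt(K) (h(K) = sqrt(2*K) = sqrt(2)*sqrt(K))
h(3)*(-2021) = (sqrt(2)*sqrt(3))*(-2021) = sqrt(6)*(-2021) = -2021*sqrt(6)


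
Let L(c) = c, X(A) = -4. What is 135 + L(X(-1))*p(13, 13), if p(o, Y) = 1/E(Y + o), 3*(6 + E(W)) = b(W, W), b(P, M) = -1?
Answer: 2577/19 ≈ 135.63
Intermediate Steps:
E(W) = -19/3 (E(W) = -6 + (1/3)*(-1) = -6 - 1/3 = -19/3)
p(o, Y) = -3/19 (p(o, Y) = 1/(-19/3) = -3/19)
135 + L(X(-1))*p(13, 13) = 135 - 4*(-3/19) = 135 + 12/19 = 2577/19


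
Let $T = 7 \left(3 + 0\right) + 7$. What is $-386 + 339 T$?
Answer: $9106$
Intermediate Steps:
$T = 28$ ($T = 7 \cdot 3 + 7 = 21 + 7 = 28$)
$-386 + 339 T = -386 + 339 \cdot 28 = -386 + 9492 = 9106$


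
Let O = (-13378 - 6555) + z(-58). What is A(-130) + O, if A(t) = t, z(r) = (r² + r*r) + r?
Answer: -13393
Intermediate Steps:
z(r) = r + 2*r² (z(r) = (r² + r²) + r = 2*r² + r = r + 2*r²)
O = -13263 (O = (-13378 - 6555) - 58*(1 + 2*(-58)) = -19933 - 58*(1 - 116) = -19933 - 58*(-115) = -19933 + 6670 = -13263)
A(-130) + O = -130 - 13263 = -13393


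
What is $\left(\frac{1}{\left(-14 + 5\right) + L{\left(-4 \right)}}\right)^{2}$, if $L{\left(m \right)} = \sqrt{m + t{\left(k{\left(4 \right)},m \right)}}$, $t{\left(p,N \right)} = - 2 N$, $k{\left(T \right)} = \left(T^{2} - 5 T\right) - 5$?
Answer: $\frac{1}{49} \approx 0.020408$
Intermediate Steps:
$k{\left(T \right)} = -5 + T^{2} - 5 T$
$L{\left(m \right)} = \sqrt{- m}$ ($L{\left(m \right)} = \sqrt{m - 2 m} = \sqrt{- m}$)
$\left(\frac{1}{\left(-14 + 5\right) + L{\left(-4 \right)}}\right)^{2} = \left(\frac{1}{\left(-14 + 5\right) + \sqrt{\left(-1\right) \left(-4\right)}}\right)^{2} = \left(\frac{1}{-9 + \sqrt{4}}\right)^{2} = \left(\frac{1}{-9 + 2}\right)^{2} = \left(\frac{1}{-7}\right)^{2} = \left(- \frac{1}{7}\right)^{2} = \frac{1}{49}$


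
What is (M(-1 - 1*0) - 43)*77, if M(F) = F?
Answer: -3388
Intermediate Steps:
(M(-1 - 1*0) - 43)*77 = ((-1 - 1*0) - 43)*77 = ((-1 + 0) - 43)*77 = (-1 - 43)*77 = -44*77 = -3388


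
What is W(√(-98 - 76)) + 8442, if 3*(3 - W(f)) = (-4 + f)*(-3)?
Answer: 8441 + I*√174 ≈ 8441.0 + 13.191*I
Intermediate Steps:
W(f) = -1 + f (W(f) = 3 - (-4 + f)*(-3)/3 = 3 - (12 - 3*f)/3 = 3 + (-4 + f) = -1 + f)
W(√(-98 - 76)) + 8442 = (-1 + √(-98 - 76)) + 8442 = (-1 + √(-174)) + 8442 = (-1 + I*√174) + 8442 = 8441 + I*√174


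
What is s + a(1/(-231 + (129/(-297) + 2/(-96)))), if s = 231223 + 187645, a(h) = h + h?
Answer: 153567477332/366625 ≈ 4.1887e+5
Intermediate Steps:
a(h) = 2*h
s = 418868
s + a(1/(-231 + (129/(-297) + 2/(-96)))) = 418868 + 2/(-231 + (129/(-297) + 2/(-96))) = 418868 + 2/(-231 + (129*(-1/297) + 2*(-1/96))) = 418868 + 2/(-231 + (-43/99 - 1/48)) = 418868 + 2/(-231 - 721/1584) = 418868 + 2/(-366625/1584) = 418868 + 2*(-1584/366625) = 418868 - 3168/366625 = 153567477332/366625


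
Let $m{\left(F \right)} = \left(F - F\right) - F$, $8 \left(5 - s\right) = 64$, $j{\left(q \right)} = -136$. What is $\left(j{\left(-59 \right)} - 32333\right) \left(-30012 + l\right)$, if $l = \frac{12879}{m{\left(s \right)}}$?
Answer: $835070211$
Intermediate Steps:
$s = -3$ ($s = 5 - 8 = -3$)
$m{\left(F \right)} = - F$ ($m{\left(F \right)} = 0 - F = - F$)
$l = 4293$ ($l = \frac{12879}{\left(-1\right) \left(-3\right)} = \frac{12879}{3} = 12879 \cdot \frac{1}{3} = 4293$)
$\left(j{\left(-59 \right)} - 32333\right) \left(-30012 + l\right) = \left(-136 - 32333\right) \left(-30012 + 4293\right) = \left(-32469\right) \left(-25719\right) = 835070211$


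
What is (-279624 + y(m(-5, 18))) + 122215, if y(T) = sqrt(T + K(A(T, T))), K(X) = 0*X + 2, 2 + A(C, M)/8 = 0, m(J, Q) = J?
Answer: -157409 + I*sqrt(3) ≈ -1.5741e+5 + 1.732*I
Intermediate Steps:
A(C, M) = -16 (A(C, M) = -16 + 8*0 = -16 + 0 = -16)
K(X) = 2 (K(X) = 0 + 2 = 2)
y(T) = sqrt(2 + T) (y(T) = sqrt(T + 2) = sqrt(2 + T))
(-279624 + y(m(-5, 18))) + 122215 = (-279624 + sqrt(2 - 5)) + 122215 = (-279624 + sqrt(-3)) + 122215 = (-279624 + I*sqrt(3)) + 122215 = -157409 + I*sqrt(3)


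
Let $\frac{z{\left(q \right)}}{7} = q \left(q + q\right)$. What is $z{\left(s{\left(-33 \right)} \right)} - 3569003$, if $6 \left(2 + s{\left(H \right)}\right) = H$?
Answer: $- \frac{7136431}{2} \approx -3.5682 \cdot 10^{6}$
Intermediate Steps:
$s{\left(H \right)} = -2 + \frac{H}{6}$
$z{\left(q \right)} = 14 q^{2}$ ($z{\left(q \right)} = 7 q \left(q + q\right) = 7 q 2 q = 7 \cdot 2 q^{2} = 14 q^{2}$)
$z{\left(s{\left(-33 \right)} \right)} - 3569003 = 14 \left(-2 + \frac{1}{6} \left(-33\right)\right)^{2} - 3569003 = 14 \left(-2 - \frac{11}{2}\right)^{2} - 3569003 = 14 \left(- \frac{15}{2}\right)^{2} - 3569003 = 14 \cdot \frac{225}{4} - 3569003 = \frac{1575}{2} - 3569003 = - \frac{7136431}{2}$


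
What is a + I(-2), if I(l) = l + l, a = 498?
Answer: 494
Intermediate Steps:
I(l) = 2*l
a + I(-2) = 498 + 2*(-2) = 498 - 4 = 494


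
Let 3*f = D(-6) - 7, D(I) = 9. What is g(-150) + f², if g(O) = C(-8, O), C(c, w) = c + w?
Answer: -1418/9 ≈ -157.56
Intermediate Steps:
g(O) = -8 + O
f = ⅔ (f = (9 - 7)/3 = (⅓)*2 = ⅔ ≈ 0.66667)
g(-150) + f² = (-8 - 150) + (⅔)² = -158 + 4/9 = -1418/9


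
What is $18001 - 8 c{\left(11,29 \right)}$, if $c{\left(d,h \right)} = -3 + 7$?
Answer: $17969$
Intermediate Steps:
$c{\left(d,h \right)} = 4$
$18001 - 8 c{\left(11,29 \right)} = 18001 - 8 \cdot 4 = 18001 - 32 = 17969$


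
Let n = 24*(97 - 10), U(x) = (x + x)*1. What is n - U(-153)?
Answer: 2394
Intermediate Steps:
U(x) = 2*x (U(x) = (2*x)*1 = 2*x)
n = 2088 (n = 24*87 = 2088)
n - U(-153) = 2088 - 2*(-153) = 2088 - 1*(-306) = 2088 + 306 = 2394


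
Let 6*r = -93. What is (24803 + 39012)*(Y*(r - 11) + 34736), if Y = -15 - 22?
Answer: 4558496895/2 ≈ 2.2792e+9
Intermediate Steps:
r = -31/2 (r = (⅙)*(-93) = -31/2 ≈ -15.500)
Y = -37
(24803 + 39012)*(Y*(r - 11) + 34736) = (24803 + 39012)*(-37*(-31/2 - 11) + 34736) = 63815*(-37*(-53/2) + 34736) = 63815*(1961/2 + 34736) = 63815*(71433/2) = 4558496895/2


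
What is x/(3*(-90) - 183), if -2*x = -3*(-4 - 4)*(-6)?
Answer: -24/151 ≈ -0.15894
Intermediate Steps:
x = 72 (x = -(-3*(-4 - 4))*(-6)/2 = -(-3*(-8))*(-6)/2 = -12*(-6) = -½*(-144) = 72)
x/(3*(-90) - 183) = 72/(3*(-90) - 183) = 72/(-270 - 183) = 72/(-453) = 72*(-1/453) = -24/151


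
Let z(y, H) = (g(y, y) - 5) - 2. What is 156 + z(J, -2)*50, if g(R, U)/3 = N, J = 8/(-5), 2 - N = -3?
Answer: 556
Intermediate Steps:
N = 5 (N = 2 - 1*(-3) = 2 + 3 = 5)
J = -8/5 (J = 8*(-⅕) = -8/5 ≈ -1.6000)
g(R, U) = 15 (g(R, U) = 3*5 = 15)
z(y, H) = 8 (z(y, H) = (15 - 5) - 2 = 10 - 2 = 8)
156 + z(J, -2)*50 = 156 + 8*50 = 156 + 400 = 556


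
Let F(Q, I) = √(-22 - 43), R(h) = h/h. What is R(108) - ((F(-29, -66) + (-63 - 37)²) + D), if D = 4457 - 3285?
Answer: -11171 - I*√65 ≈ -11171.0 - 8.0623*I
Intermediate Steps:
R(h) = 1
F(Q, I) = I*√65 (F(Q, I) = √(-65) = I*√65)
D = 1172
R(108) - ((F(-29, -66) + (-63 - 37)²) + D) = 1 - ((I*√65 + (-63 - 37)²) + 1172) = 1 - ((I*√65 + (-100)²) + 1172) = 1 - ((I*√65 + 10000) + 1172) = 1 - ((10000 + I*√65) + 1172) = 1 - (11172 + I*√65) = 1 + (-11172 - I*√65) = -11171 - I*√65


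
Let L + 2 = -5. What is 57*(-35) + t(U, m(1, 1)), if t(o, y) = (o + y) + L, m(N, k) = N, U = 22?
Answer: -1979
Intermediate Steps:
L = -7 (L = -2 - 5 = -7)
t(o, y) = -7 + o + y (t(o, y) = (o + y) - 7 = -7 + o + y)
57*(-35) + t(U, m(1, 1)) = 57*(-35) + (-7 + 22 + 1) = -1995 + 16 = -1979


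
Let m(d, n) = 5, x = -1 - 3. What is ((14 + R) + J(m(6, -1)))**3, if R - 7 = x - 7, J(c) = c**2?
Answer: 42875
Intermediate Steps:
x = -4
R = -4 (R = 7 + (-4 - 7) = 7 - 11 = -4)
((14 + R) + J(m(6, -1)))**3 = ((14 - 4) + 5**2)**3 = (10 + 25)**3 = 35**3 = 42875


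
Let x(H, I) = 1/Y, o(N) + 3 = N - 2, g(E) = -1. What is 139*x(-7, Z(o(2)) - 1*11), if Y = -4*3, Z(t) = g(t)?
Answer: -139/12 ≈ -11.583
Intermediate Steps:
o(N) = -5 + N (o(N) = -3 + (N - 2) = -3 + (-2 + N) = -5 + N)
Z(t) = -1
Y = -12
x(H, I) = -1/12 (x(H, I) = 1/(-12) = -1/12)
139*x(-7, Z(o(2)) - 1*11) = 139*(-1/12) = -139/12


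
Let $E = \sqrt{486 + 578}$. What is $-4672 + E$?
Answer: $-4672 + 2 \sqrt{266} \approx -4639.4$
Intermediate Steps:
$E = 2 \sqrt{266}$ ($E = \sqrt{1064} = 2 \sqrt{266} \approx 32.619$)
$-4672 + E = -4672 + 2 \sqrt{266}$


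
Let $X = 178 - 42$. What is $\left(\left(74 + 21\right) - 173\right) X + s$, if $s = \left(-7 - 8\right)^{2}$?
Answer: $-10383$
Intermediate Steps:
$X = 136$
$s = 225$ ($s = \left(-15\right)^{2} = 225$)
$\left(\left(74 + 21\right) - 173\right) X + s = \left(\left(74 + 21\right) - 173\right) 136 + 225 = \left(95 - 173\right) 136 + 225 = \left(-78\right) 136 + 225 = -10608 + 225 = -10383$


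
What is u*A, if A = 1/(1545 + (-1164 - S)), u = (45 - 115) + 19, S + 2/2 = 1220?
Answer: 51/838 ≈ 0.060859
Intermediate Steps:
S = 1219 (S = -1 + 1220 = 1219)
u = -51 (u = -70 + 19 = -51)
A = -1/838 (A = 1/(1545 + (-1164 - 1*1219)) = 1/(1545 + (-1164 - 1219)) = 1/(1545 - 2383) = 1/(-838) = -1/838 ≈ -0.0011933)
u*A = -51*(-1/838) = 51/838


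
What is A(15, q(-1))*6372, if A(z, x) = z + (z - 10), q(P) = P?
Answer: 127440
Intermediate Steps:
A(z, x) = -10 + 2*z (A(z, x) = z + (-10 + z) = -10 + 2*z)
A(15, q(-1))*6372 = (-10 + 2*15)*6372 = (-10 + 30)*6372 = 20*6372 = 127440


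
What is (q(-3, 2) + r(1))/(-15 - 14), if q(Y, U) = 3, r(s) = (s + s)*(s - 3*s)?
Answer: 1/29 ≈ 0.034483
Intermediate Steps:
r(s) = -4*s² (r(s) = (2*s)*(-2*s) = -4*s²)
(q(-3, 2) + r(1))/(-15 - 14) = (3 - 4*1²)/(-15 - 14) = (3 - 4*1)/(-29) = -(3 - 4)/29 = -1/29*(-1) = 1/29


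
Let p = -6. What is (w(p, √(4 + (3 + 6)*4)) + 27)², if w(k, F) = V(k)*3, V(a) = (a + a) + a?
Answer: 729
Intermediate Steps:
V(a) = 3*a (V(a) = 2*a + a = 3*a)
w(k, F) = 9*k (w(k, F) = (3*k)*3 = 9*k)
(w(p, √(4 + (3 + 6)*4)) + 27)² = (9*(-6) + 27)² = (-54 + 27)² = (-27)² = 729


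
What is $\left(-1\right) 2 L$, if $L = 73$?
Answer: $-146$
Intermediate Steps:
$\left(-1\right) 2 L = \left(-1\right) 2 \cdot 73 = \left(-2\right) 73 = -146$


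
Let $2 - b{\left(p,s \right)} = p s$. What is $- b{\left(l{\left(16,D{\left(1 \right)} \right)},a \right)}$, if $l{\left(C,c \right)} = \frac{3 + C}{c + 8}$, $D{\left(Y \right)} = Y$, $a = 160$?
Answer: $\frac{3022}{9} \approx 335.78$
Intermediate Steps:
$l{\left(C,c \right)} = \frac{3 + C}{8 + c}$
$b{\left(p,s \right)} = 2 - p s$
$- b{\left(l{\left(16,D{\left(1 \right)} \right)},a \right)} = - (2 - \frac{3 + 16}{8 + 1} \cdot 160) = - (2 - \frac{1}{9} \cdot 19 \cdot 160) = - (2 - \frac{19}{9} \cdot 160) = - (2 - \frac{3040}{9}) = \left(-1\right) \left(- \frac{3022}{9}\right) = \frac{3022}{9}$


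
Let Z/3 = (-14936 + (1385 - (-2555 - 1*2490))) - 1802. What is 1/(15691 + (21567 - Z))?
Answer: 1/68182 ≈ 1.4667e-5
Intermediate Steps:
Z = -30924 (Z = 3*((-14936 + (1385 - (-2555 - 1*2490))) - 1802) = 3*((-14936 + (1385 - (-2555 - 2490))) - 1802) = 3*((-14936 + (1385 - 1*(-5045))) - 1802) = 3*((-14936 + (1385 + 5045)) - 1802) = 3*((-14936 + 6430) - 1802) = 3*(-8506 - 1802) = 3*(-10308) = -30924)
1/(15691 + (21567 - Z)) = 1/(15691 + (21567 - 1*(-30924))) = 1/(15691 + (21567 + 30924)) = 1/(15691 + 52491) = 1/68182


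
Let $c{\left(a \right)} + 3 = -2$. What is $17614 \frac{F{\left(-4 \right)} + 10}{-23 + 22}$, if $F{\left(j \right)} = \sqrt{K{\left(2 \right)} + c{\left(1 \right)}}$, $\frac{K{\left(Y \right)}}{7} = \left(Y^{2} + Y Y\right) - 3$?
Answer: $-176140 - 17614 \sqrt{30} \approx -2.7262 \cdot 10^{5}$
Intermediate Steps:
$K{\left(Y \right)} = -21 + 14 Y^{2}$ ($K{\left(Y \right)} = 7 \left(\left(Y^{2} + Y Y\right) - 3\right) = 7 \left(\left(Y^{2} + Y^{2}\right) - 3\right) = 7 \left(2 Y^{2} - 3\right) = 7 \left(-3 + 2 Y^{2}\right) = -21 + 14 Y^{2}$)
$c{\left(a \right)} = -5$ ($c{\left(a \right)} = -3 - 2 = -5$)
$F{\left(j \right)} = \sqrt{30}$ ($F{\left(j \right)} = \sqrt{\left(-21 + 14 \cdot 2^{2}\right) - 5} = \sqrt{\left(-21 + 14 \cdot 4\right) - 5} = \sqrt{\left(-21 + 56\right) - 5} = \sqrt{35 - 5} = \sqrt{30}$)
$17614 \frac{F{\left(-4 \right)} + 10}{-23 + 22} = 17614 \frac{\sqrt{30} + 10}{-23 + 22} = 17614 \frac{10 + \sqrt{30}}{-1} = 17614 \left(10 + \sqrt{30}\right) \left(-1\right) = 17614 \left(-10 - \sqrt{30}\right) = -176140 - 17614 \sqrt{30}$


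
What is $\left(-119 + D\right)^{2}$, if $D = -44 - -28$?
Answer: $18225$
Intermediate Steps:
$D = -16$ ($D = -44 + 28 = -16$)
$\left(-119 + D\right)^{2} = \left(-119 - 16\right)^{2} = \left(-135\right)^{2} = 18225$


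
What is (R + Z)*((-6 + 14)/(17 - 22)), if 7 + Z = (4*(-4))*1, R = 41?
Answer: -144/5 ≈ -28.800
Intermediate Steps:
Z = -23 (Z = -7 + (4*(-4))*1 = -7 - 16*1 = -7 - 16 = -23)
(R + Z)*((-6 + 14)/(17 - 22)) = (41 - 23)*((-6 + 14)/(17 - 22)) = 18*(8/(-5)) = 18*(8*(-⅕)) = 18*(-8/5) = -144/5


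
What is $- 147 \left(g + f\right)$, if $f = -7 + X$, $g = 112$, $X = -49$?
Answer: $-8232$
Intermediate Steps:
$f = -56$ ($f = -7 - 49 = -56$)
$- 147 \left(g + f\right) = - 147 \left(112 - 56\right) = \left(-147\right) 56 = -8232$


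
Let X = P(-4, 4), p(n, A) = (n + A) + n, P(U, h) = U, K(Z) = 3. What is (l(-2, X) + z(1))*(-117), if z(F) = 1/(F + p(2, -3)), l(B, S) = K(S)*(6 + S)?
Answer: -1521/2 ≈ -760.50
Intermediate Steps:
p(n, A) = A + 2*n (p(n, A) = (A + n) + n = A + 2*n)
X = -4
l(B, S) = 18 + 3*S (l(B, S) = 3*(6 + S) = 18 + 3*S)
z(F) = 1/(1 + F) (z(F) = 1/(F + (-3 + 2*2)) = 1/(F + (-3 + 4)) = 1/(F + 1) = 1/(1 + F))
(l(-2, X) + z(1))*(-117) = ((18 + 3*(-4)) + 1/(1 + 1))*(-117) = ((18 - 12) + 1/2)*(-117) = (6 + 1/2)*(-117) = (13/2)*(-117) = -1521/2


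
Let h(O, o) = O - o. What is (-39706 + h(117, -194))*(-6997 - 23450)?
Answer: 1199459565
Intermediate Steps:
(-39706 + h(117, -194))*(-6997 - 23450) = (-39706 + (117 - 1*(-194)))*(-6997 - 23450) = (-39706 + (117 + 194))*(-30447) = (-39706 + 311)*(-30447) = -39395*(-30447) = 1199459565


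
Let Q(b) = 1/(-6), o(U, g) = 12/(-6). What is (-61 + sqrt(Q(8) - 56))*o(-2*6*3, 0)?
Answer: 122 - I*sqrt(2022)/3 ≈ 122.0 - 14.989*I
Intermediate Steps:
o(U, g) = -2 (o(U, g) = 12*(-1/6) = -2)
Q(b) = -1/6
(-61 + sqrt(Q(8) - 56))*o(-2*6*3, 0) = (-61 + sqrt(-1/6 - 56))*(-2) = (-61 + sqrt(-337/6))*(-2) = (-61 + I*sqrt(2022)/6)*(-2) = 122 - I*sqrt(2022)/3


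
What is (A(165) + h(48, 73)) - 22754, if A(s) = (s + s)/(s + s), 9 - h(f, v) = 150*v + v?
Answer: -33767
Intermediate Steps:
h(f, v) = 9 - 151*v (h(f, v) = 9 - (150*v + v) = 9 - 151*v)
A(s) = 1 (A(s) = (2*s)/((2*s)) = (2*s)*(1/(2*s)) = 1)
(A(165) + h(48, 73)) - 22754 = (1 + (9 - 151*73)) - 22754 = (1 + (9 - 11023)) - 22754 = (1 - 11014) - 22754 = -11013 - 22754 = -33767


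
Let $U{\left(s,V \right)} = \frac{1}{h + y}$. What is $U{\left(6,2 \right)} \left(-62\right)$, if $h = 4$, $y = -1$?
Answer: $- \frac{62}{3} \approx -20.667$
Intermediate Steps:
$U{\left(s,V \right)} = \frac{1}{3}$ ($U{\left(s,V \right)} = \frac{1}{4 - 1} = \frac{1}{3}$)
$U{\left(6,2 \right)} \left(-62\right) = \frac{1}{3} \left(-62\right) = - \frac{62}{3}$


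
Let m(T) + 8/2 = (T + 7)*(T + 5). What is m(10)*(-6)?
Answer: -1506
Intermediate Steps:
m(T) = -4 + (5 + T)*(7 + T) (m(T) = -4 + (T + 7)*(T + 5) = -4 + (7 + T)*(5 + T) = -4 + (5 + T)*(7 + T))
m(10)*(-6) = (31 + 10² + 12*10)*(-6) = (31 + 100 + 120)*(-6) = 251*(-6) = -1506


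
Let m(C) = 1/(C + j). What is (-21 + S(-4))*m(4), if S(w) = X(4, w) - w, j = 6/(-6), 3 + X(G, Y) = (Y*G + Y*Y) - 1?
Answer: -7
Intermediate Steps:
X(G, Y) = -4 + Y² + G*Y (X(G, Y) = -3 + ((Y*G + Y*Y) - 1) = -3 + ((G*Y + Y²) - 1) = -3 + ((Y² + G*Y) - 1) = -3 + (-1 + Y² + G*Y) = -4 + Y² + G*Y)
j = -1 (j = 6*(-⅙) = -1)
m(C) = 1/(-1 + C) (m(C) = 1/(C - 1) = 1/(-1 + C))
S(w) = -4 + w² + 3*w (S(w) = (-4 + w² + 4*w) - w = -4 + w² + 3*w)
(-21 + S(-4))*m(4) = (-21 + (-4 + (-4)² + 3*(-4)))/(-1 + 4) = (-21 + (-4 + 16 - 12))/3 = (-21 + 0)*(⅓) = -21*⅓ = -7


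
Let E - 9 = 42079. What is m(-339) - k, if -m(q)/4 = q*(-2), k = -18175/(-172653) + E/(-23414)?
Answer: -5478205860745/2021248671 ≈ -2710.3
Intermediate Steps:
E = 42088 (E = 9 + 42079 = 42088)
k = -3420535007/2021248671 (k = -18175/(-172653) + 42088/(-23414) = -18175*(-1/172653) + 42088*(-1/23414) = 18175/172653 - 21044/11707 = -3420535007/2021248671 ≈ -1.6923)
m(q) = 8*q (m(q) = -4*q*(-2) = -(-8)*q = 8*q)
m(-339) - k = 8*(-339) - 1*(-3420535007/2021248671) = -2712 + 3420535007/2021248671 = -5478205860745/2021248671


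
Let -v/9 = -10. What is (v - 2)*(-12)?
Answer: -1056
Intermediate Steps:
v = 90 (v = -9*(-10) = 90)
(v - 2)*(-12) = (90 - 2)*(-12) = 88*(-12) = -1056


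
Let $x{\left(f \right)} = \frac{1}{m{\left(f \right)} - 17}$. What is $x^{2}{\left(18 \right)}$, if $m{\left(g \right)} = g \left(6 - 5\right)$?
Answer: $1$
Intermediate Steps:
$m{\left(g \right)} = g$ ($m{\left(g \right)} = g 1 = g$)
$x{\left(f \right)} = \frac{1}{-17 + f}$ ($x{\left(f \right)} = \frac{1}{f - 17} = \frac{1}{-17 + f}$)
$x^{2}{\left(18 \right)} = \left(\frac{1}{-17 + 18}\right)^{2} = \left(1^{-1}\right)^{2} = 1^{2} = 1$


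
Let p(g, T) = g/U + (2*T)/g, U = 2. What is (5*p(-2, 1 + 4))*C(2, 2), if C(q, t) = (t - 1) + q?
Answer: -90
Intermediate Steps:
C(q, t) = -1 + q + t (C(q, t) = (-1 + t) + q = -1 + q + t)
p(g, T) = g/2 + 2*T/g (p(g, T) = g/2 + (2*T)/g = g*(½) + 2*T/g = g/2 + 2*T/g)
(5*p(-2, 1 + 4))*C(2, 2) = (5*((½)*(-2) + 2*(1 + 4)/(-2)))*(-1 + 2 + 2) = (5*(-1 + 2*5*(-½)))*3 = (5*(-1 - 5))*3 = (5*(-6))*3 = -30*3 = -90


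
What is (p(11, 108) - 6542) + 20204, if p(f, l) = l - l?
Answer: 13662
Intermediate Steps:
p(f, l) = 0
(p(11, 108) - 6542) + 20204 = (0 - 6542) + 20204 = -6542 + 20204 = 13662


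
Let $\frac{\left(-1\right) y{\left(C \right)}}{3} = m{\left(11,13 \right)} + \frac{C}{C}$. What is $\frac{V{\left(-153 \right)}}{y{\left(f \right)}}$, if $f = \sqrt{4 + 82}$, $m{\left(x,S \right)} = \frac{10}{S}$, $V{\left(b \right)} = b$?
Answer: $\frac{663}{23} \approx 28.826$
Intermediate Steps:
$f = \sqrt{86} \approx 9.2736$
$y{\left(C \right)} = - \frac{69}{13}$ ($y{\left(C \right)} = - 3 \left(\frac{10}{13} + \frac{C}{C}\right) = - 3 \left(10 \cdot \frac{1}{13} + 1\right) = - 3 \left(\frac{10}{13} + 1\right) = \left(-3\right) \frac{23}{13} = - \frac{69}{13}$)
$\frac{V{\left(-153 \right)}}{y{\left(f \right)}} = - \frac{153}{- \frac{69}{13}} = \left(-153\right) \left(- \frac{13}{69}\right) = \frac{663}{23}$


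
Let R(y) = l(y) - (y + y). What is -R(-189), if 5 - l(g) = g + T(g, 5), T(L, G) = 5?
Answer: -567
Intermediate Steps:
l(g) = -g (l(g) = 5 - (g + 5) = 5 - (5 + g) = 5 + (-5 - g) = -g)
R(y) = -3*y (R(y) = -y - (y + y) = -y - 2*y = -3*y)
-R(-189) = -(-3)*(-189) = -1*567 = -567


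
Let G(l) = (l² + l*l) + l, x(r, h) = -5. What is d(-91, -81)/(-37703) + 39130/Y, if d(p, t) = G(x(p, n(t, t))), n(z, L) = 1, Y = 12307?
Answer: 1474764575/464010821 ≈ 3.1783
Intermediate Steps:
G(l) = l + 2*l² (G(l) = (l² + l²) + l = 2*l² + l = l + 2*l²)
d(p, t) = 45 (d(p, t) = -5*(1 + 2*(-5)) = -5*(1 - 10) = -5*(-9) = 45)
d(-91, -81)/(-37703) + 39130/Y = 45/(-37703) + 39130/12307 = 45*(-1/37703) + 39130*(1/12307) = -45/37703 + 39130/12307 = 1474764575/464010821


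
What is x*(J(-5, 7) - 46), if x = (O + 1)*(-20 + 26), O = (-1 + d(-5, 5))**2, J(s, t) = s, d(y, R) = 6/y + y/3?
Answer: -122026/25 ≈ -4881.0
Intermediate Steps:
d(y, R) = 6/y + y/3 (d(y, R) = 6/y + y*(1/3) = 6/y + y/3)
O = 3364/225 (O = (-1 + (6/(-5) + (1/3)*(-5)))**2 = (-1 + (6*(-1/5) - 5/3))**2 = (-1 + (-6/5 - 5/3))**2 = (-1 - 43/15)**2 = (-58/15)**2 = 3364/225 ≈ 14.951)
x = 7178/75 (x = (3364/225 + 1)*(-20 + 26) = (3589/225)*6 = 7178/75 ≈ 95.707)
x*(J(-5, 7) - 46) = 7178*(-5 - 46)/75 = (7178/75)*(-51) = -122026/25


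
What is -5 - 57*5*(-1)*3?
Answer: 850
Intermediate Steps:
-5 - 57*5*(-1)*3 = -5 - (-285)*3 = -5 - 57*(-15) = -5 + 855 = 850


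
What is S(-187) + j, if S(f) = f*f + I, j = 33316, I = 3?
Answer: 68288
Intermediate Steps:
S(f) = 3 + f**2 (S(f) = f*f + 3 = f**2 + 3 = 3 + f**2)
S(-187) + j = (3 + (-187)**2) + 33316 = (3 + 34969) + 33316 = 34972 + 33316 = 68288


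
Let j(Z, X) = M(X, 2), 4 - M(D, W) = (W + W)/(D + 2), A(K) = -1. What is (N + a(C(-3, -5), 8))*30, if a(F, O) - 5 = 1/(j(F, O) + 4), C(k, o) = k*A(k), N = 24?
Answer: 16605/19 ≈ 873.95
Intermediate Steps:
C(k, o) = -k (C(k, o) = k*(-1) = -k)
M(D, W) = 4 - 2*W/(2 + D) (M(D, W) = 4 - (W + W)/(D + 2) = 4 - 2*W/(2 + D))
j(Z, X) = 2*(2 + 2*X)/(2 + X) (j(Z, X) = 2*(4 - 1*2 + 2*X)/(2 + X) = 2*(4 - 2 + 2*X)/(2 + X) = 2*(2 + 2*X)/(2 + X))
a(F, O) = 5 + 1/(4 + 4*(1 + O)/(2 + O)) (a(F, O) = 5 + 1/(4*(1 + O)/(2 + O) + 4) = 5 + 1/(4 + 4*(1 + O)/(2 + O)))
(N + a(C(-3, -5), 8))*30 = (24 + (62 + 41*8)/(4*(3 + 2*8)))*30 = (24 + (62 + 328)/(4*(3 + 16)))*30 = (24 + (1/4)*390/19)*30 = (24 + (1/4)*(1/19)*390)*30 = (24 + 195/38)*30 = (1107/38)*30 = 16605/19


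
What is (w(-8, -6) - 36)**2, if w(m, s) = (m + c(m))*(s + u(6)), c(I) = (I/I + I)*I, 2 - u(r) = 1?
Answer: 76176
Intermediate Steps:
u(r) = 1 (u(r) = 2 - 1*1 = 2 - 1 = 1)
c(I) = I*(1 + I) (c(I) = (1 + I)*I = I*(1 + I))
w(m, s) = (1 + s)*(m + m*(1 + m)) (w(m, s) = (m + m*(1 + m))*(s + 1) = (m + m*(1 + m))*(1 + s) = (1 + s)*(m + m*(1 + m)))
(w(-8, -6) - 36)**2 = (-8*(2 - 8 - 6 - 6*(1 - 8)) - 36)**2 = (-8*(2 - 8 - 6 - 6*(-7)) - 36)**2 = (-8*(2 - 8 - 6 + 42) - 36)**2 = (-8*30 - 36)**2 = (-240 - 36)**2 = (-276)**2 = 76176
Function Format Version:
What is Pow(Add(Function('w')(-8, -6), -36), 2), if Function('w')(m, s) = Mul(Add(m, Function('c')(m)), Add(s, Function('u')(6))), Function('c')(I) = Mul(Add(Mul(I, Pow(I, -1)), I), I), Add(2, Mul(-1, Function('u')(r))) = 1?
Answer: 76176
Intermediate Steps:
Function('u')(r) = 1 (Function('u')(r) = Add(2, Mul(-1, 1)) = Add(2, -1) = 1)
Function('c')(I) = Mul(I, Add(1, I)) (Function('c')(I) = Mul(Add(1, I), I) = Mul(I, Add(1, I)))
Function('w')(m, s) = Mul(Add(1, s), Add(m, Mul(m, Add(1, m)))) (Function('w')(m, s) = Mul(Add(m, Mul(m, Add(1, m))), Add(s, 1)) = Mul(Add(m, Mul(m, Add(1, m))), Add(1, s)) = Mul(Add(1, s), Add(m, Mul(m, Add(1, m)))))
Pow(Add(Function('w')(-8, -6), -36), 2) = Pow(Add(Mul(-8, Add(2, -8, -6, Mul(-6, Add(1, -8)))), -36), 2) = Pow(Add(Mul(-8, Add(2, -8, -6, Mul(-6, -7))), -36), 2) = Pow(Add(Mul(-8, Add(2, -8, -6, 42)), -36), 2) = Pow(Add(Mul(-8, 30), -36), 2) = Pow(Add(-240, -36), 2) = Pow(-276, 2) = 76176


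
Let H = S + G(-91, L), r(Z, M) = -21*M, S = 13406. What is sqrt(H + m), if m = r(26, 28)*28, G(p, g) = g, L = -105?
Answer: I*sqrt(3163) ≈ 56.241*I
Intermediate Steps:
m = -16464 (m = -21*28*28 = -588*28 = -16464)
H = 13301 (H = 13406 - 105 = 13301)
sqrt(H + m) = sqrt(13301 - 16464) = sqrt(-3163) = I*sqrt(3163)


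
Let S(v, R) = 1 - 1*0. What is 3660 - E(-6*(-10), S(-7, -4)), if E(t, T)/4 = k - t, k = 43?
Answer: 3728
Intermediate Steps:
S(v, R) = 1 (S(v, R) = 1 + 0 = 1)
E(t, T) = 172 - 4*t (E(t, T) = 4*(43 - t) = 172 - 4*t)
3660 - E(-6*(-10), S(-7, -4)) = 3660 - (172 - (-24)*(-10)) = 3660 - (172 - 4*60) = 3660 - (172 - 240) = 3660 - 1*(-68) = 3660 + 68 = 3728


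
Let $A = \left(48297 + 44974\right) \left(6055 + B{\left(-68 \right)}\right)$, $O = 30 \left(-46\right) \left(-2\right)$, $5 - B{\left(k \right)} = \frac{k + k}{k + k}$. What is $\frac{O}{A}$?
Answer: $\frac{2760}{565128989} \approx 4.8838 \cdot 10^{-6}$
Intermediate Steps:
$B{\left(k \right)} = 4$ ($B{\left(k \right)} = 5 - \frac{k + k}{k + k} = 5 - \frac{2 k}{2 k} = 5 - 2 k \frac{1}{2 k} = 5 - 1 = 4$)
$O = 2760$ ($O = \left(-1380\right) \left(-2\right) = 2760$)
$A = 565128989$ ($A = \left(48297 + 44974\right) \left(6055 + 4\right) = 93271 \cdot 6059 = 565128989$)
$\frac{O}{A} = \frac{2760}{565128989}$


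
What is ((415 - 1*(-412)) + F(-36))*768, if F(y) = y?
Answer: 607488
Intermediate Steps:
((415 - 1*(-412)) + F(-36))*768 = ((415 - 1*(-412)) - 36)*768 = ((415 + 412) - 36)*768 = (827 - 36)*768 = 791*768 = 607488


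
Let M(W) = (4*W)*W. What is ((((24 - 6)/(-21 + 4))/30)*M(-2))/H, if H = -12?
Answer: 4/85 ≈ 0.047059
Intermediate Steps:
M(W) = 4*W²
((((24 - 6)/(-21 + 4))/30)*M(-2))/H = ((((24 - 6)/(-21 + 4))/30)*(4*(-2)²))/(-12) = (((18/(-17))*(1/30))*(4*4))*(-1/12) = (((18*(-1/17))*(1/30))*16)*(-1/12) = (-18/17*1/30*16)*(-1/12) = -3/85*16*(-1/12) = -48/85*(-1/12) = 4/85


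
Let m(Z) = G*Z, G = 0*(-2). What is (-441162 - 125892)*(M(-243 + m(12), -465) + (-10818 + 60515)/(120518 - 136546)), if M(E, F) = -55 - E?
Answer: -840251260809/8014 ≈ -1.0485e+8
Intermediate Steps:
G = 0
m(Z) = 0 (m(Z) = 0*Z = 0)
(-441162 - 125892)*(M(-243 + m(12), -465) + (-10818 + 60515)/(120518 - 136546)) = (-441162 - 125892)*((-55 - (-243 + 0)) + (-10818 + 60515)/(120518 - 136546)) = -567054*((-55 - 1*(-243)) + 49697/(-16028)) = -567054*((-55 + 243) + 49697*(-1/16028)) = -567054*(188 - 49697/16028) = -567054*2963567/16028 = -840251260809/8014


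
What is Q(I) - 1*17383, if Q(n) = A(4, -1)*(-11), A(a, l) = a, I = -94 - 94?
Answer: -17427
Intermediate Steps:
I = -188
Q(n) = -44 (Q(n) = 4*(-11) = -44)
Q(I) - 1*17383 = -44 - 1*17383 = -44 - 17383 = -17427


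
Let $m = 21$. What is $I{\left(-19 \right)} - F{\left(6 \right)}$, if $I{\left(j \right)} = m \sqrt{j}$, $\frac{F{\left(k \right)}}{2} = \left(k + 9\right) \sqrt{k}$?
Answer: $- 30 \sqrt{6} + 21 i \sqrt{19} \approx -73.485 + 91.537 i$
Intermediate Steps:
$F{\left(k \right)} = 2 \sqrt{k} \left(9 + k\right)$ ($F{\left(k \right)} = 2 \left(k + 9\right) \sqrt{k} = 2 \left(9 + k\right) \sqrt{k} = 2 \sqrt{k} \left(9 + k\right)$)
$I{\left(j \right)} = 21 \sqrt{j}$
$I{\left(-19 \right)} - F{\left(6 \right)} = 21 \sqrt{-19} - 2 \sqrt{6} \left(9 + 6\right) = 21 i \sqrt{19} - 2 \sqrt{6} \cdot 15 = 21 i \sqrt{19} - 30 \sqrt{6} = - 30 \sqrt{6} + 21 i \sqrt{19}$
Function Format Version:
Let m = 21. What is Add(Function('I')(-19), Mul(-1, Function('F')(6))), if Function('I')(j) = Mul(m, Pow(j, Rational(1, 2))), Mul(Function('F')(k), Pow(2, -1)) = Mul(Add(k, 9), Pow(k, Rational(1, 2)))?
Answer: Add(Mul(-30, Pow(6, Rational(1, 2))), Mul(21, I, Pow(19, Rational(1, 2)))) ≈ Add(-73.485, Mul(91.537, I))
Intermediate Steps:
Function('F')(k) = Mul(2, Pow(k, Rational(1, 2)), Add(9, k)) (Function('F')(k) = Mul(2, Mul(Add(k, 9), Pow(k, Rational(1, 2)))) = Mul(2, Mul(Add(9, k), Pow(k, Rational(1, 2)))) = Mul(2, Mul(Pow(k, Rational(1, 2)), Add(9, k))) = Mul(2, Pow(k, Rational(1, 2)), Add(9, k)))
Function('I')(j) = Mul(21, Pow(j, Rational(1, 2)))
Add(Function('I')(-19), Mul(-1, Function('F')(6))) = Add(Mul(21, Pow(-19, Rational(1, 2))), Mul(-1, Mul(2, Pow(6, Rational(1, 2)), Add(9, 6)))) = Add(Mul(21, Mul(I, Pow(19, Rational(1, 2)))), Mul(-1, Mul(2, Pow(6, Rational(1, 2)), 15))) = Add(Mul(21, I, Pow(19, Rational(1, 2))), Mul(-1, Mul(30, Pow(6, Rational(1, 2))))) = Add(Mul(21, I, Pow(19, Rational(1, 2))), Mul(-30, Pow(6, Rational(1, 2)))) = Add(Mul(-30, Pow(6, Rational(1, 2))), Mul(21, I, Pow(19, Rational(1, 2))))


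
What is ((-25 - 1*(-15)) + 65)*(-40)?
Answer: -2200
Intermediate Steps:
((-25 - 1*(-15)) + 65)*(-40) = ((-25 + 15) + 65)*(-40) = (-10 + 65)*(-40) = 55*(-40) = -2200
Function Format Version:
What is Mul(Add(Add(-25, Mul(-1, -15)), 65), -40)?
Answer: -2200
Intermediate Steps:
Mul(Add(Add(-25, Mul(-1, -15)), 65), -40) = Mul(Add(Add(-25, 15), 65), -40) = Mul(Add(-10, 65), -40) = Mul(55, -40) = -2200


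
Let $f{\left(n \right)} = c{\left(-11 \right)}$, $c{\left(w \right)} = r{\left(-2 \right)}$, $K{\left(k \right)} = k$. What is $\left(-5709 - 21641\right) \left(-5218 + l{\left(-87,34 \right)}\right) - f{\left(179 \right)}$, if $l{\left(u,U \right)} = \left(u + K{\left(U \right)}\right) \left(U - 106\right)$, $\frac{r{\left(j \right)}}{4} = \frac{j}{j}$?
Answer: $38344696$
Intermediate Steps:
$r{\left(j \right)} = 4$ ($r{\left(j \right)} = 4 \frac{j}{j} = 4 \cdot 1 = 4$)
$l{\left(u,U \right)} = \left(-106 + U\right) \left(U + u\right)$ ($l{\left(u,U \right)} = \left(u + U\right) \left(U - 106\right) = \left(U + u\right) \left(-106 + U\right) = \left(-106 + U\right) \left(U + u\right)$)
$c{\left(w \right)} = 4$
$f{\left(n \right)} = 4$
$\left(-5709 - 21641\right) \left(-5218 + l{\left(-87,34 \right)}\right) - f{\left(179 \right)} = \left(-5709 - 21641\right) \left(-5218 + \left(34^{2} - 3604 - -9222 + 34 \left(-87\right)\right)\right) - 4 = - 27350 \left(-5218 + \left(1156 - 3604 + 9222 - 2958\right)\right) - 4 = - 27350 \left(-5218 + 3816\right) - 4 = \left(-27350\right) \left(-1402\right) - 4 = 38344700 - 4 = 38344696$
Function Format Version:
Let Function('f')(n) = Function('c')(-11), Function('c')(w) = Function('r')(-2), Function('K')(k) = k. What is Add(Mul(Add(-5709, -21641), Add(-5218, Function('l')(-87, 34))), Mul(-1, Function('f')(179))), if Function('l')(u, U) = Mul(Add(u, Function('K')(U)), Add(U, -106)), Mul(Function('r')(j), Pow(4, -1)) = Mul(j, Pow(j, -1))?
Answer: 38344696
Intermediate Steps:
Function('r')(j) = 4 (Function('r')(j) = Mul(4, Mul(j, Pow(j, -1))) = Mul(4, 1) = 4)
Function('l')(u, U) = Mul(Add(-106, U), Add(U, u)) (Function('l')(u, U) = Mul(Add(u, U), Add(U, -106)) = Mul(Add(U, u), Add(-106, U)) = Mul(Add(-106, U), Add(U, u)))
Function('c')(w) = 4
Function('f')(n) = 4
Add(Mul(Add(-5709, -21641), Add(-5218, Function('l')(-87, 34))), Mul(-1, Function('f')(179))) = Add(Mul(Add(-5709, -21641), Add(-5218, Add(Pow(34, 2), Mul(-106, 34), Mul(-106, -87), Mul(34, -87)))), Mul(-1, 4)) = Add(Mul(-27350, Add(-5218, Add(1156, -3604, 9222, -2958))), -4) = Add(Mul(-27350, Add(-5218, 3816)), -4) = Add(Mul(-27350, -1402), -4) = Add(38344700, -4) = 38344696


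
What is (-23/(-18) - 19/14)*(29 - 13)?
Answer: -80/63 ≈ -1.2698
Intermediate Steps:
(-23/(-18) - 19/14)*(29 - 13) = (-23*(-1/18) - 19*1/14)*16 = (23/18 - 19/14)*16 = -5/63*16 = -80/63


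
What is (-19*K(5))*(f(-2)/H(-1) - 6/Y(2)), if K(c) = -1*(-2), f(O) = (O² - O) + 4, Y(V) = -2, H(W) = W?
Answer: 266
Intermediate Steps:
f(O) = 4 + O² - O
K(c) = 2
(-19*K(5))*(f(-2)/H(-1) - 6/Y(2)) = (-19*2)*((4 + (-2)² - 1*(-2))/(-1) - 6/(-2)) = -38*((4 + 4 + 2)*(-1) - 6*(-½)) = -38*(10*(-1) + 3) = -38*(-10 + 3) = -38*(-7) = 266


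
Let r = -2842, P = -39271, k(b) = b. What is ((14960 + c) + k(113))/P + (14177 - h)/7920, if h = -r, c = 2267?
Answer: 61560797/62205264 ≈ 0.98964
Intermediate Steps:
h = 2842 (h = -1*(-2842) = 2842)
((14960 + c) + k(113))/P + (14177 - h)/7920 = ((14960 + 2267) + 113)/(-39271) + (14177 - 1*2842)/7920 = (17227 + 113)*(-1/39271) + (14177 - 2842)*(1/7920) = 17340*(-1/39271) + 11335*(1/7920) = -17340/39271 + 2267/1584 = 61560797/62205264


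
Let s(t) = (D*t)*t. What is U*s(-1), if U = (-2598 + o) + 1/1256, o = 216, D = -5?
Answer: 14958955/1256 ≈ 11910.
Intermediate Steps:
s(t) = -5*t² (s(t) = (-5*t)*t = -5*t²)
U = -2991791/1256 (U = (-2598 + 216) + 1/1256 = -2382 + 1/1256 = -2991791/1256 ≈ -2382.0)
U*s(-1) = -(-14958955)*(-1)²/1256 = -(-14958955)/1256 = -2991791/1256*(-5) = 14958955/1256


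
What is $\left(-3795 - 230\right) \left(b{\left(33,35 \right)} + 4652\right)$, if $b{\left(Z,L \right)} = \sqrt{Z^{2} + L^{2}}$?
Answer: $-18724300 - 4025 \sqrt{2314} \approx -1.8918 \cdot 10^{7}$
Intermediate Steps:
$b{\left(Z,L \right)} = \sqrt{L^{2} + Z^{2}}$
$\left(-3795 - 230\right) \left(b{\left(33,35 \right)} + 4652\right) = \left(-3795 - 230\right) \left(\sqrt{35^{2} + 33^{2}} + 4652\right) = \left(-3795 - 230\right) \left(\sqrt{1225 + 1089} + 4652\right) = \left(-3795 - 230\right) \left(\sqrt{2314} + 4652\right) = \left(-3795 - 230\right) \left(4652 + \sqrt{2314}\right) = - 4025 \left(4652 + \sqrt{2314}\right) = -18724300 - 4025 \sqrt{2314}$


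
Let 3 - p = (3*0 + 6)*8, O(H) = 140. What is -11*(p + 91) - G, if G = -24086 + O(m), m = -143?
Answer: 23440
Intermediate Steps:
p = -45 (p = 3 - (3*0 + 6)*8 = 3 - (0 + 6)*8 = 3 - 6*8 = 3 - 1*48 = 3 - 48 = -45)
G = -23946 (G = -24086 + 140 = -23946)
-11*(p + 91) - G = -11*(-45 + 91) - 1*(-23946) = -11*46 + 23946 = -506 + 23946 = 23440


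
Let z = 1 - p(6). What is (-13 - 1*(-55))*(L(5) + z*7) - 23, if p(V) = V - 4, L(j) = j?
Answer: -107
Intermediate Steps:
p(V) = -4 + V
z = -1 (z = 1 - (-4 + 6) = 1 - 1*2 = 1 - 2 = -1)
(-13 - 1*(-55))*(L(5) + z*7) - 23 = (-13 - 1*(-55))*(5 - 1*7) - 23 = (-13 + 55)*(5 - 7) - 23 = 42*(-2) - 23 = -84 - 23 = -107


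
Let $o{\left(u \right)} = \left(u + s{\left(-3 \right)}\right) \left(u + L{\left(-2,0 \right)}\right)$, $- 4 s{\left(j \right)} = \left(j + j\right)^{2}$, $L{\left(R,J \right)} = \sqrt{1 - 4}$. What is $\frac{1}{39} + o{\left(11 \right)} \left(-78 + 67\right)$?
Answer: $- \frac{9437}{39} - 22 i \sqrt{3} \approx -241.97 - 38.105 i$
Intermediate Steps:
$L{\left(R,J \right)} = i \sqrt{3}$ ($L{\left(R,J \right)} = \sqrt{-3} = i \sqrt{3}$)
$s{\left(j \right)} = - j^{2}$ ($s{\left(j \right)} = - \frac{\left(j + j\right)^{2}}{4} = - \frac{\left(2 j\right)^{2}}{4} = - \frac{4 j^{2}}{4} = - j^{2}$)
$o{\left(u \right)} = \left(-9 + u\right) \left(u + i \sqrt{3}\right)$ ($o{\left(u \right)} = \left(u - \left(-3\right)^{2}\right) \left(u + i \sqrt{3}\right) = \left(u - 9\right) \left(u + i \sqrt{3}\right) = \left(-9 + u\right) \left(u + i \sqrt{3}\right)$)
$\frac{1}{39} + o{\left(11 \right)} \left(-78 + 67\right) = \frac{1}{39} + \left(11^{2} - 99 - 9 i \sqrt{3} + i 11 \sqrt{3}\right) \left(-78 + 67\right) = \frac{1}{39} + \left(121 - 99 - 9 i \sqrt{3} + 11 i \sqrt{3}\right) \left(-11\right) = \frac{1}{39} + \left(22 + 2 i \sqrt{3}\right) \left(-11\right) = \frac{1}{39} - \left(242 + 22 i \sqrt{3}\right) = - \frac{9437}{39} - 22 i \sqrt{3}$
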